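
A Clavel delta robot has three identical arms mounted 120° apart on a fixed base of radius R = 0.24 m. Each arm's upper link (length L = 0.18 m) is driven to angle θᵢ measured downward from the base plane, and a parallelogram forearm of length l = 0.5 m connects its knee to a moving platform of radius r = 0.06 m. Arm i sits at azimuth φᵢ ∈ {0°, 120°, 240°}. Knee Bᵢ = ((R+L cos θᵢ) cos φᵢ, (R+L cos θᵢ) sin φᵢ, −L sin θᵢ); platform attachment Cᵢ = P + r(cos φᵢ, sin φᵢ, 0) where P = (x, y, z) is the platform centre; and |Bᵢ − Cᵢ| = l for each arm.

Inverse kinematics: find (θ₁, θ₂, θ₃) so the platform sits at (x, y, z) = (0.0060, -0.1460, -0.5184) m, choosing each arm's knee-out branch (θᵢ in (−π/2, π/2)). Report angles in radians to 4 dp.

θ₁ = 0.8729, θ₂ = 1.3094, θ₃ = 0.4365

φ1=0.0° → target in arm frame (0.0060, -0.1460)
  e−x'=0.1740;  (l²−L²−(e−x')²−y'²−z²)/2L = -0.2854
  γ=atan2(-0.5184,0.1740)=-1.2470;  ψ=arccos(-0.5219)=2.1198;  θ1=γ+ψ≈0.8729
φ2=120.0° → target in arm frame (-0.1294, 0.0678)
  A=0.3094, B=-0.5184, C=(l²−L²−A²−y'²−z²)/(2L)=-0.4208
  γ=atan2(-0.5184,0.3094)=-1.0326;  ψ=arccos(-0.6970)=2.3420;  θ2=γ+ψ≈1.3094
rotate P by −φ3: (0.1234, 0.0782, -0.5184)
  e−x'=0.0566;  (l²−L²−(e−x')²−y'²−z²)/2L = -0.1679
  √(A²+B²)=0.5215;  θ3 = -1.4621+1.8987 ≈ 0.4365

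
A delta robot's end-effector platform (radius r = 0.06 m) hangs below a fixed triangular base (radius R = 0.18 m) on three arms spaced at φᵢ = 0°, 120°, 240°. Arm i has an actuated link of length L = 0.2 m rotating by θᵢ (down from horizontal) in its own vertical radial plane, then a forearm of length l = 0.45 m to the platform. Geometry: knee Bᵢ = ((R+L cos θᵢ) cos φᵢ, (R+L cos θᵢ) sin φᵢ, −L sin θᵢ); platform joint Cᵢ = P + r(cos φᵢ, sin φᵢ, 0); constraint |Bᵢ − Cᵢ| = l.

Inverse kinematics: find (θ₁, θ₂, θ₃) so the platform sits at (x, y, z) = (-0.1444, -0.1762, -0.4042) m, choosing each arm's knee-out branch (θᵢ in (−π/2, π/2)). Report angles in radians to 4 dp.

θ₁ = 1.1344, θ₂ = 0.9600, θ₃ = -0.1744

arm 1 (φ=0.0°): x'=-0.1444, y'=-0.1762
  A=0.2644, B=-0.4042, C=(l²−L²−A²−y'²−z²)/(2L)=-0.2546
  θ1 = atan2(B,A) + arccos(C/0.4830) = 1.1344
rotate P by −φ2: (-0.0804, 0.2132, -0.4042)
  e−x'=0.2004;  (l²−L²−(e−x')²−y'²−z²)/2L = -0.2162
  θ2 = atan2(B,A) + arccos(C/0.4511) = 0.9600
rotate P by −φ3: (0.2248, -0.0370, -0.4042)
  A cos θ + B sin θ = C:  -0.1048·cos θ + -0.4042·sin θ = -0.0331
  γ=atan2(-0.4042,-0.1048)=-1.8245;  ψ=arccos(-0.0792)=1.6501;  θ3=γ+ψ≈-0.1744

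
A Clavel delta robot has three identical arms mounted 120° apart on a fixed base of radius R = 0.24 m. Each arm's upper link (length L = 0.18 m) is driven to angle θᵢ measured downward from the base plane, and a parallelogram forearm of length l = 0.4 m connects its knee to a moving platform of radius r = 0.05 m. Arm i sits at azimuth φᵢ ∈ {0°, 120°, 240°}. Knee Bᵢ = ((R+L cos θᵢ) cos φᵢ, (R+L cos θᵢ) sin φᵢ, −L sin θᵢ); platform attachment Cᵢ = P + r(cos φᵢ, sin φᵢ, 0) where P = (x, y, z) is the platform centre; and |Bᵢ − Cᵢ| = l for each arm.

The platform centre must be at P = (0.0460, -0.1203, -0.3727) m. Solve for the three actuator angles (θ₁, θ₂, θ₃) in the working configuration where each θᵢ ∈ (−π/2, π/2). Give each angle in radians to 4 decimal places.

θ₁ = 0.6980, θ₂ = 1.3964, θ₃ = 0.5235

arm 1 (φ=0.0°): x'=0.0460, y'=-0.1203
  A cos θ + B sin θ = C:  0.1440·cos θ + -0.3727·sin θ = -0.1292
  θ1 = atan2(B,A) + arccos(C/0.3996) = 0.6980
arm 2 (φ=120.0°): x'=-0.1272, y'=0.0203
  e−x'=0.3172;  (l²−L²−(e−x')²−y'²−z²)/2L = -0.3120
  √(A²+B²)=0.4894;  θ2 = -0.8657+2.2621 ≈ 1.3964
arm 3 (φ=240.0°): x'=0.0812, y'=0.1000
  A cos θ + B sin θ = C:  0.1088·cos θ + -0.3727·sin θ = -0.0921
  θ3 = atan2(B,A) + arccos(C/0.3883) = 0.5235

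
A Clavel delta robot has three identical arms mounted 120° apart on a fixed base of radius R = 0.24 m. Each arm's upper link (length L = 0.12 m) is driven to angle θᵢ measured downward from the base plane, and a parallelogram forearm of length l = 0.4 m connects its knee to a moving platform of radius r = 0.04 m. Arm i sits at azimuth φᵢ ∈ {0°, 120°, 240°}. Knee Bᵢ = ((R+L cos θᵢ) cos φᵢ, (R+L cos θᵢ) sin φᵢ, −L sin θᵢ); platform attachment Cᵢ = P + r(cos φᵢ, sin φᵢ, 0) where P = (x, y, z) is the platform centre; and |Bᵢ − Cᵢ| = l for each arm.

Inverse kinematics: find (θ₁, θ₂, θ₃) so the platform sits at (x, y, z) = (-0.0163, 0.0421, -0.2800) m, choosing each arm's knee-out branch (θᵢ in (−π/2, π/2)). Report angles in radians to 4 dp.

arm 1 (φ=0.0°): x'=-0.0163, y'=0.0421
  A cos θ + B sin θ = C:  0.2163·cos θ + -0.2800·sin θ = 0.0777
  γ=atan2(-0.2800,0.2163)=-0.9131;  ψ=arccos(0.2195)=1.3495;  θ1=γ+ψ≈0.4364
arm 2 (φ=120.0°): x'=0.0446, y'=-0.0069
  A=0.1554, B=-0.2800, C=(l²−L²−A²−y'²−z²)/(2L)=0.1792
  θ2 = atan2(B,A) + arccos(C/0.3202) = -0.0872
arm 3 (φ=240.0°): x'=-0.0283, y'=-0.0352
  e−x'=0.2283;  (l²−L²−(e−x')²−y'²−z²)/2L = 0.0577
  √(A²+B²)=0.3613;  θ3 = -0.8867+1.4105 ≈ 0.5238

θ₁ = 0.4364, θ₂ = -0.0872, θ₃ = 0.5238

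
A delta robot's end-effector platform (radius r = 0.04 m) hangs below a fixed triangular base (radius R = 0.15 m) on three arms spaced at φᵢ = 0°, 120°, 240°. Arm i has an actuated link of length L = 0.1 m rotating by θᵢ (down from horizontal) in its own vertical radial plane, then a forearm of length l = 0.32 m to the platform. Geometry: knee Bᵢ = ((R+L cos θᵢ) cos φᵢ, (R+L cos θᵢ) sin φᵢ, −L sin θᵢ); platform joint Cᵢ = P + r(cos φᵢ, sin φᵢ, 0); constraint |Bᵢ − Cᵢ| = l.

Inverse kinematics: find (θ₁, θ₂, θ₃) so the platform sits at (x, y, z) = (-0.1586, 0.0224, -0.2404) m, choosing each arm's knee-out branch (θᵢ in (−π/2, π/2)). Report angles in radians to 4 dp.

arm 1 (φ=0.0°): x'=-0.1586, y'=0.0224
  A=0.2686, B=-0.2404, C=(l²−L²−A²−y'²−z²)/(2L)=-0.1902
  √(A²+B²)=0.3605;  θ1 = -0.7301+2.1266 ≈ 1.3966
rotate P by −φ2: (0.0987, 0.1262, -0.2404)
  e−x'=0.0113;  (l²−L²−(e−x')²−y'²−z²)/2L = 0.0928
  θ2 = atan2(B,A) + arccos(C/0.2407) = -0.3490
arm 3 (φ=240.0°): x'=0.0599, y'=-0.1486
  A=0.0501, B=-0.2404, C=(l²−L²−A²−y'²−z²)/(2L)=0.0502
  θ3 = atan2(B,A) + arccos(C/0.2456) = -0.0002

θ₁ = 1.3966, θ₂ = -0.3490, θ₃ = -0.0002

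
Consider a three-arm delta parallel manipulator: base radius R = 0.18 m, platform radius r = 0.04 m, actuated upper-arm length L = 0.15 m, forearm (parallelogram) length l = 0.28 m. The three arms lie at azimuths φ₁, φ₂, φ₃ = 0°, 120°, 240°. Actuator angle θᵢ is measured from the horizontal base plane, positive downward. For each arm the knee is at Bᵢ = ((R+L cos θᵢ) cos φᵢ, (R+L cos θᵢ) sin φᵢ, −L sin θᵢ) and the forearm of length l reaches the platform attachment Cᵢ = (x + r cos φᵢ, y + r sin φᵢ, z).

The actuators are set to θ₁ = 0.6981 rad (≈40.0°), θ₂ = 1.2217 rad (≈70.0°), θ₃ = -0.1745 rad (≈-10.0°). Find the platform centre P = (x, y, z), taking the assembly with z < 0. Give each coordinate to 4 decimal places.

(-0.0001, -0.0968, -0.1597)

φ1=0.0°: virtual centre (0.2549, 0.0000, -0.0964), radius l
O2 = (0.1913·cos120.0°, 0.1913·sin120.0°, -0.1410) = (-0.0957, 0.1657, -0.1410)
arm 3 at φ=240.0°: (R−r)+L cos θ3 = 0.2877;  O3 = (-0.1439, -0.2492, 0.0260)
eliminate P² terms by subtracting sphere 1 from 2 and 3
linear system: -0.7011x+0.3314y = -0.0178−-0.0891z; -0.7975x+-0.4983y = 0.0092−0.2449z
Cramer: x(z) = 0.0095+0.0599z;  y(z) = -0.0336+0.3956z
sphere 1 gives Az²+Bz+C=0 with A=1.1601, B=0.1368, C=-0.0077;  B²−4AC=0.0547;  roots -0.1597, 0.0418;  negative root z = -0.1597
x = -0.0001, y = -0.0968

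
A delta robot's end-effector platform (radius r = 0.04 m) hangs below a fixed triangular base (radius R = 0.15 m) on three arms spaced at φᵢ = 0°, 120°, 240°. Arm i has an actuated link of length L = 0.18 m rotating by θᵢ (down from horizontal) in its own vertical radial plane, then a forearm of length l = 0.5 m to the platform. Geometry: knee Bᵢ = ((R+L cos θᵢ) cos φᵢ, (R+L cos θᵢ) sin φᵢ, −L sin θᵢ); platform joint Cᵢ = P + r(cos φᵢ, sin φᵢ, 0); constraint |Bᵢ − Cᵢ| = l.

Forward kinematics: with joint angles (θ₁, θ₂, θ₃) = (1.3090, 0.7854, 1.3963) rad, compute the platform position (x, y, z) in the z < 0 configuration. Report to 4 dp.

(-0.0474, 0.1190, -0.6146)

arm 1 at φ=0.0°: e+L cos θ1 = 0.1566;  S1 = (0.1566, 0.0000, -0.1739)
φ2=120.0°: virtual centre (-0.1186, 0.2055, -0.1273), radius l
φ3=240.0°: virtual centre (-0.0706, -0.1223, -0.1773), radius l
eliminate P² terms by subtracting sphere 1 from 2 and 3
linear system: -0.5505x+0.4110y = 0.0178−0.0932z; -0.4544x+-0.2447y = -0.0034−-0.0068z
det = 0.3214;  x = -0.0092+0.0622z,  y = 0.0309+-0.1434z
quadratic in z: (1.0244)z²+(0.3182)z+(-0.1913)=0, √Δ=0.9409 → z ∈ {-0.6146, 0.3039}; z = -0.6146 (taking z<0)
x = -0.0474, y = 0.1190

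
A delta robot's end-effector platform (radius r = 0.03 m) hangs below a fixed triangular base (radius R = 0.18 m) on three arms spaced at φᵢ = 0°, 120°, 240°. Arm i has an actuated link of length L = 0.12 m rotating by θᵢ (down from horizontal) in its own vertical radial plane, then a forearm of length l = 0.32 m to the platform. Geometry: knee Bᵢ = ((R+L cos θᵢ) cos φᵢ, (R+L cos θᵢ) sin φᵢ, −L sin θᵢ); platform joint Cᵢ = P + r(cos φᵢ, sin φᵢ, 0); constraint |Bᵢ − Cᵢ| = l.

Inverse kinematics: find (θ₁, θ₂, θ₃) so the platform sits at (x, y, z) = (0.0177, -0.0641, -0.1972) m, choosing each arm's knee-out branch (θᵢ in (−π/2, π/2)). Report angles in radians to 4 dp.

θ₁ = 0.0874, θ₂ = 0.7858, θ₃ = -0.2614

rotate P by −φ1: (0.0177, -0.0641, -0.1972)
  A=0.1323, B=-0.1972, C=(l²−L²−A²−y'²−z²)/(2L)=0.1146
  θ1 = atan2(B,A) + arccos(C/0.2375) = 0.0874
rotate P by −φ2: (-0.0644, 0.0167, -0.1972)
  e−x'=0.2144;  (l²−L²−(e−x')²−y'²−z²)/2L = 0.0120
  γ=atan2(-0.1972,0.2144)=-0.7437;  ψ=arccos(0.0412)=1.5296;  θ2=γ+ψ≈0.7858
φ3=240.0° → target in arm frame (0.0467, 0.0474)
  A=0.1033, B=-0.1972, C=(l²−L²−A²−y'²−z²)/(2L)=0.1508
  √(A²+B²)=0.2226;  θ3 = -1.0881+0.8267 ≈ -0.2614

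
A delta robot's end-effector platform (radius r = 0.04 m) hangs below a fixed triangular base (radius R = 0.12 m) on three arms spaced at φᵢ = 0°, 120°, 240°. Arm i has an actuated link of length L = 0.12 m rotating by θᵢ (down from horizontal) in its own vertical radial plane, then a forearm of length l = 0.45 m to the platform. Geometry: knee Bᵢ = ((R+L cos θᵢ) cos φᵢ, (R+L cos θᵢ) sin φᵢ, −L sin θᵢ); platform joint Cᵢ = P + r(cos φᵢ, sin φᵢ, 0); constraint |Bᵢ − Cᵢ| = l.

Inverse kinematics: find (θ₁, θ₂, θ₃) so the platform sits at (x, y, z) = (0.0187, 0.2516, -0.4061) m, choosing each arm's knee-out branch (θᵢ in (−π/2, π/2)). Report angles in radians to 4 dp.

rotate P by −φ1: (0.0187, 0.2516, -0.4061)
  A cos θ + B sin θ = C:  0.0613·cos θ + -0.4061·sin θ = -0.1828
  θ1 = atan2(B,A) + arccos(C/0.4107) = 0.6112
rotate P by −φ2: (0.2085, -0.1420, -0.4061)
  A=-0.1285, B=-0.4061, C=(l²−L²−A²−y'²−z²)/(2L)=-0.0563
  γ=atan2(-0.4061,-0.1285)=-1.8773;  ψ=arccos(-0.1321)=1.7033;  θ2=γ+ψ≈-0.1741
arm 3 (φ=240.0°): x'=-0.2272, y'=-0.1096
  e−x'=0.3072;  (l²−L²−(e−x')²−y'²−z²)/2L = -0.3468
  θ3 = atan2(B,A) + arccos(C/0.5092) = 1.3968

θ₁ = 0.6112, θ₂ = -0.1741, θ₃ = 1.3968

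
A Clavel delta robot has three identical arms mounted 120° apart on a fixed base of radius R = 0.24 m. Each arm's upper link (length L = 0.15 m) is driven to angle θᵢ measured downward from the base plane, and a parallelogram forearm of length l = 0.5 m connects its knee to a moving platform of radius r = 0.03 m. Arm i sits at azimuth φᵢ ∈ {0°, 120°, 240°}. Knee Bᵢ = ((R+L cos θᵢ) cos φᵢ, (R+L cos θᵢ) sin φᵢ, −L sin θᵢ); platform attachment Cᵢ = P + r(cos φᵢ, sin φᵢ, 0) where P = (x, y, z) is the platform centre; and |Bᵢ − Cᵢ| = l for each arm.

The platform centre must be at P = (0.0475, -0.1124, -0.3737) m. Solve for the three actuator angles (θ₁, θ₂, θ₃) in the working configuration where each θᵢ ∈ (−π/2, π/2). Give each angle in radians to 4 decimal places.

arm 1 (φ=0.0°): x'=0.0475, y'=-0.1124
  A=0.1625, B=-0.3737, C=(l²−L²−A²−y'²−z²)/(2L)=0.1627
  γ=atan2(-0.3737,0.1625)=-1.1606;  ψ=arccos(0.3992)=1.1601;  θ1=γ+ψ≈-0.0005
rotate P by −φ2: (-0.1211, 0.0151, -0.3737)
  e−x'=0.3311;  (l²−L²−(e−x')²−y'²−z²)/2L = -0.0733
  θ2 = atan2(B,A) + arccos(C/0.4993) = 0.8724
φ3=240.0° → target in arm frame (0.0736, 0.0973)
  A cos θ + B sin θ = C:  0.1364·cos θ + -0.3737·sin θ = 0.1992
  √(A²+B²)=0.3978;  θ3 = -1.2208+1.0463 ≈ -0.1745

θ₁ = -0.0005, θ₂ = 0.8724, θ₃ = -0.1745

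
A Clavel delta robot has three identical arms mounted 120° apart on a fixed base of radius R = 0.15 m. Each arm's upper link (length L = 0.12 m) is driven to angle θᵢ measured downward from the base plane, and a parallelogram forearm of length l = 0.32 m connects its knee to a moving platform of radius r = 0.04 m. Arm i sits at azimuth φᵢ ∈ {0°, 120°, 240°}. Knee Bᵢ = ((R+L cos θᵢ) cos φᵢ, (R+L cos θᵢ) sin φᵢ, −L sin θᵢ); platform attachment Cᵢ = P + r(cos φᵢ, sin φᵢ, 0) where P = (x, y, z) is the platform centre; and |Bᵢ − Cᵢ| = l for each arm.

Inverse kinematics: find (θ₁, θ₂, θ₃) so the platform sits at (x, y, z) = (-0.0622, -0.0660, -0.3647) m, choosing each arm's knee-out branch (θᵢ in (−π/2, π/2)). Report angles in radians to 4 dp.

rotate P by −φ1: (-0.0622, -0.0660, -0.3647)
  A=0.1722, B=-0.3647, C=(l²−L²−A²−y'²−z²)/(2L)=-0.3292
  √(A²+B²)=0.4033;  θ1 = -1.1297+2.5258 ≈ 1.3961
rotate P by −φ2: (-0.0261, 0.0869, -0.3647)
  A cos θ + B sin θ = C:  0.1361·cos θ + -0.3647·sin θ = -0.2961
  γ=atan2(-0.3647,0.1361)=-1.2137;  ψ=arccos(-0.7607)=2.4352;  θ2=γ+ψ≈1.2214
rotate P by −φ3: (0.0883, -0.0209, -0.3647)
  e−x'=0.0217;  (l²−L²−(e−x')²−y'²−z²)/2L = -0.1913
  γ=atan2(-0.3647,0.0217)=-1.5112;  ψ=arccos(-0.5236)=2.1219;  θ3=γ+ψ≈0.6107

θ₁ = 1.3961, θ₂ = 1.2214, θ₃ = 0.6107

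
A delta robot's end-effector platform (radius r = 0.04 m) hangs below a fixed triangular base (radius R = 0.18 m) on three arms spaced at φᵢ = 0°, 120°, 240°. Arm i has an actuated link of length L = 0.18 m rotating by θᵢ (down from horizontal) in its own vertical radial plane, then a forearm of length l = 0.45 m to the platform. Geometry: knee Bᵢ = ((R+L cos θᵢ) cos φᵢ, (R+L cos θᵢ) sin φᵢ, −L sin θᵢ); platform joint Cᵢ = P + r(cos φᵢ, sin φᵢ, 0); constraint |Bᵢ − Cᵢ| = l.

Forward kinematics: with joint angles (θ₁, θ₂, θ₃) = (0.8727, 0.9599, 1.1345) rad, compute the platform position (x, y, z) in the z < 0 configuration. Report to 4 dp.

(0.0357, 0.0317, -0.5292)

S1 = (0.2557·cos0.0°, 0.2557·sin0.0°, -0.1379) = (0.2557, 0.0000, -0.1379)
S2 = (0.2432·cos120.0°, 0.2432·sin120.0°, -0.1474) = (-0.1216, 0.2107, -0.1474)
arm 3 at φ=240.0°: e+L cos θ3 = 0.2161;  S3 = (-0.1080, -0.1871, -0.1631)
eliminate P² terms by subtracting sphere 1 from 2 and 3
plane₁₂: -0.7546x+0.4213y+-0.0191z = -0.0035
det = 0.5889;  x = 0.0102+-0.0483z,  y = 0.0099+-0.0411z
into |P−S₁|² = l²: 1.0040z² + 0.2987z + -0.1231 = 0;  Δ = 0.5836;  z = -0.5292 or 0.2317 → z<0 root = -0.5292
x = 0.0357, y = 0.0317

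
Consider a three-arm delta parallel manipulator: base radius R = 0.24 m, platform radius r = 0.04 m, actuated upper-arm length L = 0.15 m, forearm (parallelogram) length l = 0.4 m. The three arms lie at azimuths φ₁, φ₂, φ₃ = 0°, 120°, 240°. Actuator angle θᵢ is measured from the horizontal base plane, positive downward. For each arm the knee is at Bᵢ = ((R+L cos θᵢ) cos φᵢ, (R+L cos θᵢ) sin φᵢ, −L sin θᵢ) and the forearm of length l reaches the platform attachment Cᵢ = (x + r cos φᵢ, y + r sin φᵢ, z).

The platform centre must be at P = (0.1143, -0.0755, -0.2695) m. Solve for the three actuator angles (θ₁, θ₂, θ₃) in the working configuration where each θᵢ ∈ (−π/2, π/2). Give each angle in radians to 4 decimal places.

φ1=0.0° → target in arm frame (0.1143, -0.0755)
  A=0.0857, B=-0.2695, C=(l²−L²−A²−y'²−z²)/(2L)=0.1728
  γ=atan2(-0.2695,0.0857)=-1.2629;  ψ=arccos(0.6109)=0.9136;  θ1=γ+ψ≈-0.3493
φ2=120.0° → target in arm frame (-0.1225, -0.0612)
  A cos θ + B sin θ = C:  0.3225·cos θ + -0.2695·sin θ = -0.1430
  γ=atan2(-0.2695,0.3225)=-0.6961;  ψ=arccos(-0.3403)=1.9180;  θ2=γ+ψ≈1.2220
φ3=240.0° → target in arm frame (0.0082, 0.1367)
  A=0.1918, B=-0.2695, C=(l²−L²−A²−y'²−z²)/(2L)=0.0313
  √(A²+B²)=0.3308;  θ3 = -0.9524+1.4759 ≈ 0.5236

θ₁ = -0.3493, θ₂ = 1.2220, θ₃ = 0.5236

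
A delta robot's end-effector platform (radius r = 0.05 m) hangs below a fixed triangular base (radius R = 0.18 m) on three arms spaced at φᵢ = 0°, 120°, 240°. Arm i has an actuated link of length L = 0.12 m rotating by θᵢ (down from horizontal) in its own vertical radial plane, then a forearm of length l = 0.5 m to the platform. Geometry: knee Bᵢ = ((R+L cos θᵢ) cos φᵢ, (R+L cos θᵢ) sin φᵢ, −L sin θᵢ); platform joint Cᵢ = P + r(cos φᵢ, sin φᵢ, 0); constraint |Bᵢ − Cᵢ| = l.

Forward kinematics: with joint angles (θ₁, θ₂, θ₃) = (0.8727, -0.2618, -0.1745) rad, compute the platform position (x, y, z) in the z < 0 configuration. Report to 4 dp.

(-0.1668, 0.0099, -0.4237)

φ1=0.0°: virtual centre (0.2071, 0.0000, -0.0919), radius l
S2 = (0.2459·cos120.0°, 0.2459·sin120.0°, 0.0311) = (-0.1230, 0.2130, 0.0311)
φ3=240.0°: virtual centre (-0.1241, -0.2149, 0.0208), radius l
subtract pairs → two planes through P
[-0.6602 0.4259 0.2460]·P = 0.0101;  [-0.6624 -0.4299 0.2255]·P = 0.0107
Cramer: x(z) = -0.0157+0.3566z;  y(z) = -0.0006-0.0248z
quadratic in z: (1.1278)z²+(0.0250)z+(-0.1919)=0, √Δ=0.9307 → z ∈ {-0.4237, 0.4016}; z = -0.4237 (taking z<0)
x = -0.1668, y = 0.0099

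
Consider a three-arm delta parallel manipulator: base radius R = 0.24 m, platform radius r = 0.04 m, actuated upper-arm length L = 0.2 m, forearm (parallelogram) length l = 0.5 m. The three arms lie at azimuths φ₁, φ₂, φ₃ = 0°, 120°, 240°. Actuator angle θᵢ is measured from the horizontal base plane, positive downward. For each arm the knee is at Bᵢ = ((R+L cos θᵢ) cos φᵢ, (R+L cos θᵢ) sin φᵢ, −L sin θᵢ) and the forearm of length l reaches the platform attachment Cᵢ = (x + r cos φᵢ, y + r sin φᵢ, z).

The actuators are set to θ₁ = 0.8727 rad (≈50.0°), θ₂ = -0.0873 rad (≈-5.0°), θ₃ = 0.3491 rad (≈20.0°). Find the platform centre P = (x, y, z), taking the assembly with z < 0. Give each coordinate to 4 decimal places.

φ1=0.0°: virtual centre (0.3286, 0.0000, -0.1532), radius l
φ2=120.0°: virtual centre (-0.1996, 0.3458, 0.0174), radius l
φ3=240.0°: virtual centre (-0.1940, -0.3360, -0.0684), radius l
eliminate P² terms by subtracting sphere 1 from 2 and 3
linear system: -1.0563x+0.6915y = 0.0283−0.3413z; -1.0450x+-0.6719y = 0.0238−0.1696z
det = 1.4324;  x = -0.0247+0.2420z,  y = 0.0031+-0.1239z
sphere 1 gives Az²+Bz+C=0 with A=1.0739, B=0.1347, C=-0.1017;  B²−4AC=0.4550;  roots -0.3768, 0.2514;  negative root z = -0.3768
x = -0.1159, y = 0.0498

(-0.1159, 0.0498, -0.3768)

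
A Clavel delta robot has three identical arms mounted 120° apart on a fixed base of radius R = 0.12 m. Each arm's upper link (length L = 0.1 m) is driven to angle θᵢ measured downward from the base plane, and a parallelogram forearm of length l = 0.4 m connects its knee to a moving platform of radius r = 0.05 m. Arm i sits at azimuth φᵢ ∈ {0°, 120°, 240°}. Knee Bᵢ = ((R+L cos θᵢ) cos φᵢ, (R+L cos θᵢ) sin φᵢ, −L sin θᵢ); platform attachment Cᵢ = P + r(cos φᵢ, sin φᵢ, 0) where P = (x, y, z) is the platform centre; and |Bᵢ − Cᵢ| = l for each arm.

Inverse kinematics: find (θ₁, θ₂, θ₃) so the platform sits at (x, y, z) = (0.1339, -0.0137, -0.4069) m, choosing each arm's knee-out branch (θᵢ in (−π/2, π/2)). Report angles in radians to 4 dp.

θ₁ = 0.0874, θ₂ = 0.9603, θ₃ = 0.8732

rotate P by −φ1: (0.1339, -0.0137, -0.4069)
  A cos θ + B sin θ = C:  -0.0639·cos θ + -0.4069·sin θ = -0.0992
  γ=atan2(-0.4069,-0.0639)=-1.7266;  ψ=arccos(-0.2408)=1.8140;  θ1=γ+ψ≈0.0874
φ2=120.0° → target in arm frame (-0.0788, -0.1091)
  A=0.1488, B=-0.4069, C=(l²−L²−A²−y'²−z²)/(2L)=-0.2481
  √(A²+B²)=0.4333;  θ2 = -1.2202+2.1805 ≈ 0.9603
arm 3 (φ=240.0°): x'=-0.0551, y'=0.1228
  A cos θ + B sin θ = C:  0.1251·cos θ + -0.4069·sin θ = -0.2315
  √(A²+B²)=0.4257;  θ3 = -1.2726+2.1457 ≈ 0.8732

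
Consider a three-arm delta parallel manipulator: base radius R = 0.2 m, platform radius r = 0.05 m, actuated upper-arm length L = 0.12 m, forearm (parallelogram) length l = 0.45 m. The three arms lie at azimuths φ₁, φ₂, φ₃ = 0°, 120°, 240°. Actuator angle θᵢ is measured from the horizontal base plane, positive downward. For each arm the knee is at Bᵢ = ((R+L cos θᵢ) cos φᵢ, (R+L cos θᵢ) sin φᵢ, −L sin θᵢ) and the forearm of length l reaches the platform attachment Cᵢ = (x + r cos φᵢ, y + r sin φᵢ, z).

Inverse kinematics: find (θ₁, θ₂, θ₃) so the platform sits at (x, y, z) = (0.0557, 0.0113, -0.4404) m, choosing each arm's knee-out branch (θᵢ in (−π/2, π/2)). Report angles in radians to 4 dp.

arm 1 (φ=0.0°): x'=0.0557, y'=0.0113
  e−x'=0.0943;  (l²−L²−(e−x')²−y'²−z²)/2L = -0.0620
  √(A²+B²)=0.4504;  θ1 = -1.3599+1.7088 ≈ 0.3490
φ2=120.0° → target in arm frame (-0.0181, -0.0539)
  e−x'=0.1681;  (l²−L²−(e−x')²−y'²−z²)/2L = -0.1542
  θ2 = atan2(B,A) + arccos(C/0.4714) = 0.6978
arm 3 (φ=240.0°): x'=-0.0376, y'=0.0426
  e−x'=0.1876;  (l²−L²−(e−x')²−y'²−z²)/2L = -0.1786
  √(A²+B²)=0.4787;  θ3 = -1.1680+1.9532 ≈ 0.7852

θ₁ = 0.3490, θ₂ = 0.6978, θ₃ = 0.7852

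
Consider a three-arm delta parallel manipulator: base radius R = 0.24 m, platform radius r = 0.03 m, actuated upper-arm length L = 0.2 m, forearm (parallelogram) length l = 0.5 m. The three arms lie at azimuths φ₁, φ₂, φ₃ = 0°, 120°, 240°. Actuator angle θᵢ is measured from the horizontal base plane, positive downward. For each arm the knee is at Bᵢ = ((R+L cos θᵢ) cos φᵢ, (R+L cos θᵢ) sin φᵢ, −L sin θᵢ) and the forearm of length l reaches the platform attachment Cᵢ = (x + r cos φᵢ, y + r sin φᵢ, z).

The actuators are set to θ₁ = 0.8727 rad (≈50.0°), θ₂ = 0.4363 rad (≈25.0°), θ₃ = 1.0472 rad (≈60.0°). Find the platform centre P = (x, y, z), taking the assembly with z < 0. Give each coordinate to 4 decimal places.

(-0.0213, 0.0977, -0.4863)

arm 1 at φ=0.0°: ρ1 = 0.3386;  O1 = (0.3386, 0.0000, -0.1532)
arm 2 at φ=120.0°: ρ2 = 0.3913;  O2 = (-0.1956, 0.3388, -0.0845)
O3 = (0.3100·cos240.0°, 0.3100·sin240.0°, -0.1732) = (-0.1550, -0.2685, -0.1732)
eliminate P² terms by subtracting sphere 1 from 2 and 3
plane₁₂: -1.0684x+0.6777y+0.1374z = 0.0221
det = 1.2426;  x = -0.0030+0.0376z,  y = 0.0279+-0.1435z
quadratic in z: (1.0220)z²+(0.2728)z+(-0.1091)=0, √Δ=0.7213 → z ∈ {-0.4863, 0.2194}; z = -0.4863 (taking z<0)
x = -0.0213, y = 0.0977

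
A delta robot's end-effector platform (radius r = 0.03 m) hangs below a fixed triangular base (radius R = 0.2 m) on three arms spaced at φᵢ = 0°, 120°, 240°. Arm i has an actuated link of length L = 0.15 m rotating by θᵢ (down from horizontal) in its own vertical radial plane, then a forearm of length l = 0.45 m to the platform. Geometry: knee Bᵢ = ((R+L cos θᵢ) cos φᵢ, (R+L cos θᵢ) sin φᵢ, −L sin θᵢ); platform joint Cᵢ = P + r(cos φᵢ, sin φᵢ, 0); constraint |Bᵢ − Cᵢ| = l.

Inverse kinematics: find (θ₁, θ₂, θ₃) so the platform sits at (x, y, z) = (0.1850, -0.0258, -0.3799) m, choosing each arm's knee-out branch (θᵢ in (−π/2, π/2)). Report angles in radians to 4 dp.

φ1=0.0° → target in arm frame (0.1850, -0.0258)
  A cos θ + B sin θ = C:  -0.0150·cos θ + -0.3799·sin θ = 0.1160
  √(A²+B²)=0.3802;  θ1 = -1.6103+1.2609 ≈ -0.3494
rotate P by −φ2: (-0.1148, -0.1473, -0.3799)
  A=0.2848, B=-0.3799, C=(l²−L²−A²−y'²−z²)/(2L)=-0.2239
  √(A²+B²)=0.4748;  θ2 = -0.9274+2.0618 ≈ 1.1343
arm 3 (φ=240.0°): x'=-0.0702, y'=0.1731
  e−x'=0.2402;  (l²−L²−(e−x')²−y'²−z²)/2L = -0.1732
  √(A²+B²)=0.4494;  θ3 = -1.0071+1.9665 ≈ 0.9594

θ₁ = -0.3494, θ₂ = 1.1343, θ₃ = 0.9594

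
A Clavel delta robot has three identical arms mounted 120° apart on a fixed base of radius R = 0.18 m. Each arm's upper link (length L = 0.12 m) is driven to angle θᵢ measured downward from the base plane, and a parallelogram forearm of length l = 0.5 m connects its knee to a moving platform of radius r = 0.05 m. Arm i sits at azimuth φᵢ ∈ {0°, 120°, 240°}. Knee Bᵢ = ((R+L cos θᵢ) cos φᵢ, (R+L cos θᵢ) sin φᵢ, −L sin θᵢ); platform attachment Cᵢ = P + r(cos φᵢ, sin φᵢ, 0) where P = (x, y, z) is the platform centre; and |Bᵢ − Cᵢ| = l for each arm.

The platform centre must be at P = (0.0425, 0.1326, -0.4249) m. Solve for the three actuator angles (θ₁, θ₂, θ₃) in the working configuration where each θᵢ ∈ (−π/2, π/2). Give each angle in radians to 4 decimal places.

θ₁ = -0.0874, θ₂ = -0.3492, θ₃ = 0.6980

rotate P by −φ1: (0.0425, 0.1326, -0.4249)
  e−x'=0.0875;  (l²−L²−(e−x')²−y'²−z²)/2L = 0.1243
  γ=atan2(-0.4249,0.0875)=-1.3677;  ψ=arccos(0.2864)=1.2803;  θ1=γ+ψ≈-0.0874
φ2=120.0° → target in arm frame (0.0936, -0.1031)
  A=0.0364, B=-0.4249, C=(l²−L²−A²−y'²−z²)/(2L)=0.1796
  γ=atan2(-0.4249,0.0364)=-1.4853;  ψ=arccos(0.4211)=1.1361;  θ2=γ+ψ≈-0.3492
rotate P by −φ3: (-0.1361, -0.0295, -0.4249)
  A=0.2661, B=-0.4249, C=(l²−L²−A²−y'²−z²)/(2L)=-0.0692
  γ=atan2(-0.4249,0.2661)=-1.0113;  ψ=arccos(-0.1381)=1.7093;  θ3=γ+ψ≈0.6980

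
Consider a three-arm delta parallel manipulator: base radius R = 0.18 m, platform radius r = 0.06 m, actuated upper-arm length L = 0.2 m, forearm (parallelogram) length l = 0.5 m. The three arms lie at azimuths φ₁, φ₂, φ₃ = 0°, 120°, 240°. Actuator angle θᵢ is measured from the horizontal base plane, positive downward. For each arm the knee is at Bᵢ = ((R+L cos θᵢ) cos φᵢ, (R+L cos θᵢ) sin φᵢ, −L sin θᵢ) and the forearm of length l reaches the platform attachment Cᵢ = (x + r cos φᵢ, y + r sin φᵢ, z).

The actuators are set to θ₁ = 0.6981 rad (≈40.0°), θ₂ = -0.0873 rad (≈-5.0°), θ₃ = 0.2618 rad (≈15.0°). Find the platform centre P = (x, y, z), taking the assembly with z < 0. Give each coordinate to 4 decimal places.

φ1=0.0°: virtual centre (0.2732, 0.0000, -0.1286), radius l
arm 2 at φ=120.0°: (R−r)+L cos θ2 = 0.3192;  O2 = (-0.1596, 0.2765, 0.0174)
φ3=240.0°: virtual centre (-0.1566, -0.2712, -0.0518), radius l
eliminate P² terms by subtracting sphere 1 from 2 and 3
linear system: -0.8657x+0.5529y = 0.0110−0.2920z; -0.8596x+-0.5425y = 0.0096−0.1536z
Cramer: x(z) = -0.0120+0.2575z;  y(z) = 0.0013-0.1249z
sphere 1 gives Az²+Bz+C=0 with A=1.0819, B=0.1099, C=-0.1522;  B²−4AC=0.6705;  roots -0.4292, 0.3276;  negative root z = -0.4292
x = -0.1225, y = 0.0549

(-0.1225, 0.0549, -0.4292)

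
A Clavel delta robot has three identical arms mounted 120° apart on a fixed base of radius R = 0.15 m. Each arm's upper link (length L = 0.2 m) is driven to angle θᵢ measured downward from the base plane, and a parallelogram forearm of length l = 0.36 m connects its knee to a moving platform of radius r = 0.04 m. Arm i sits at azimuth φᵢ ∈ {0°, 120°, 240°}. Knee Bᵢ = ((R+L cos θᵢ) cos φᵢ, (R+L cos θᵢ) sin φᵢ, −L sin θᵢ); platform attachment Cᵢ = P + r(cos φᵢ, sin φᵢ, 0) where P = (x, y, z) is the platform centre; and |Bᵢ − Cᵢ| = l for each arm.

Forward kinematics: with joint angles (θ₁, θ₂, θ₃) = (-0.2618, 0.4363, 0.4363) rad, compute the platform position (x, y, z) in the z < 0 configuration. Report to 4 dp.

S1 = (0.3032·cos0.0°, 0.3032·sin0.0°, 0.0518) = (0.3032, 0.0000, 0.0518)
φ2=120.0°: virtual centre (-0.1456, 0.2522, -0.0845), radius l
S3 = (0.2913·cos240.0°, 0.2913·sin240.0°, -0.0845) = (-0.1456, -0.2522, -0.0845)
|S₂|²−|S₁|² = -0.0026;  |S₃|²−|S₁|² = -0.0026
linear system: -0.8976x+0.5045y = -0.0026−-0.2726z; -0.8976x+-0.5045y = -0.0026−-0.2726z
Cramer: x(z) = 0.0029-0.3036z;  y(z) = 0.0000+0.0000z
sphere 1 gives Az²+Bz+C=0 with A=1.0922, B=0.0788, C=-0.0368;  B²−4AC=0.1668;  roots -0.2231, 0.1509;  negative root z = -0.2231
x = 0.0707, y = 0.0000

(0.0707, 0.0000, -0.2231)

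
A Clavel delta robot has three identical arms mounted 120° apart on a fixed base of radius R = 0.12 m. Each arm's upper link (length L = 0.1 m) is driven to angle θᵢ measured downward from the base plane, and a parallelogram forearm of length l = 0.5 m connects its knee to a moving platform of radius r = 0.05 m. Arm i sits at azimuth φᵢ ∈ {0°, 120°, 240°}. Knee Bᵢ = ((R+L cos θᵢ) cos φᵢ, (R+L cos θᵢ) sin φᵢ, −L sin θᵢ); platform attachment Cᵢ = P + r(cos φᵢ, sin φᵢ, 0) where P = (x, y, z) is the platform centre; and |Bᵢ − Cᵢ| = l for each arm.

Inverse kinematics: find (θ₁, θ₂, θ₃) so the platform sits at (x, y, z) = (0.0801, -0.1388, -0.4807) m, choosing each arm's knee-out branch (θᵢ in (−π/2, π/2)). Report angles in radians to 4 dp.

rotate P by −φ1: (0.0801, -0.1388, -0.4807)
  A=-0.0101, B=-0.4807, C=(l²−L²−A²−y'²−z²)/(2L)=-0.0522
  γ=atan2(-0.4807,-0.0101)=-1.5918;  ψ=arccos(-0.1086)=1.6796;  θ1=γ+ψ≈0.0878
arm 2 (φ=120.0°): x'=-0.1603, y'=0.0000
  e−x'=0.2303;  (l²−L²−(e−x')²−y'²−z²)/2L = -0.2204
  √(A²+B²)=0.5330;  θ2 = -1.1241+1.9972 ≈ 0.8731
φ3=240.0° → target in arm frame (0.0802, 0.1388)
  A cos θ + B sin θ = C:  -0.0102·cos θ + -0.4807·sin θ = -0.0522
  √(A²+B²)=0.4808;  θ3 = -1.5919+1.6795 ≈ 0.0876

θ₁ = 0.0878, θ₂ = 0.8731, θ₃ = 0.0876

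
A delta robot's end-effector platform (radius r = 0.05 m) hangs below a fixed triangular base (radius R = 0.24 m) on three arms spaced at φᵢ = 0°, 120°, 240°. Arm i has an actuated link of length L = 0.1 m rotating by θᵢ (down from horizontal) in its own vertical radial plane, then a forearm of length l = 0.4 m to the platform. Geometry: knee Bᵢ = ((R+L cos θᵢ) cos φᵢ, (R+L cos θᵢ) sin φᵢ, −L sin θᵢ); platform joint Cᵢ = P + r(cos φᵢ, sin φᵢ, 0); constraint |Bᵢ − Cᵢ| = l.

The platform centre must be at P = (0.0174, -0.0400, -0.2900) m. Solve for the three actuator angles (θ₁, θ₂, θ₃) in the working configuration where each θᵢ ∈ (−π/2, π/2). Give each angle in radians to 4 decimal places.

θ₁ = 0.0002, θ₂ = 0.5234, θ₃ = -0.0875

φ1=0.0° → target in arm frame (0.0174, -0.0400)
  e−x'=0.1726;  (l²−L²−(e−x')²−y'²−z²)/2L = 0.1725
  θ1 = atan2(B,A) + arccos(C/0.3375) = 0.0002
rotate P by −φ2: (-0.0433, 0.0049, -0.2900)
  A cos θ + B sin θ = C:  0.2333·cos θ + -0.2900·sin θ = 0.0571
  √(A²+B²)=0.3722;  θ2 = -0.8932+1.4167 ≈ 0.5234
φ3=240.0° → target in arm frame (0.0259, 0.0351)
  e−x'=0.1641;  (l²−L²−(e−x')²−y'²−z²)/2L = 0.1888
  θ3 = atan2(B,A) + arccos(C/0.3332) = -0.0875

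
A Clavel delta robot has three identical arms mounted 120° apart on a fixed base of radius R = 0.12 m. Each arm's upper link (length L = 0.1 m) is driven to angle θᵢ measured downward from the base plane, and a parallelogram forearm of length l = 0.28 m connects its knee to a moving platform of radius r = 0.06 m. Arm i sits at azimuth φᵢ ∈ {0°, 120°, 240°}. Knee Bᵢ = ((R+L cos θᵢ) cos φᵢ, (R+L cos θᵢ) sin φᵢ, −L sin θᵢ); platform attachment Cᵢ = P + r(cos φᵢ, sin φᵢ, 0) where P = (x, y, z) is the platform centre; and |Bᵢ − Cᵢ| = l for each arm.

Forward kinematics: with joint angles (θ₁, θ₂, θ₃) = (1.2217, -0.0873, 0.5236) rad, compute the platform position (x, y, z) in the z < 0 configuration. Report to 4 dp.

(-0.1282, 0.0562, -0.2546)

arm 1 at φ=0.0°: e+L cos θ1 = 0.0942;  centre 1 = (0.0942, 0.0000, -0.0940)
centre 2 = (0.1596·cos120.0°, 0.1596·sin120.0°, 0.0087) = (-0.0798, 0.1382, 0.0087)
arm 3 at φ=240.0°: e+L cos θ3 = 0.1466;  centre 3 = (-0.0733, -0.1270, -0.0500)
subtract pairs → two planes through P
[-0.3480 0.2765 0.2054]·P = 0.0078;  [-0.3350 -0.2539 0.0879]·P = 0.0063
det = 0.1810;  x = -0.0206+0.4225z,  y = 0.0024+-0.2110z
into |P−centre ₁|² = l²: 1.2230z² + 0.0899z + -0.0564 = 0;  Δ = 0.2839;  z = -0.2546 or 0.1811 → z<0 root = -0.2546
x = -0.1282, y = 0.0562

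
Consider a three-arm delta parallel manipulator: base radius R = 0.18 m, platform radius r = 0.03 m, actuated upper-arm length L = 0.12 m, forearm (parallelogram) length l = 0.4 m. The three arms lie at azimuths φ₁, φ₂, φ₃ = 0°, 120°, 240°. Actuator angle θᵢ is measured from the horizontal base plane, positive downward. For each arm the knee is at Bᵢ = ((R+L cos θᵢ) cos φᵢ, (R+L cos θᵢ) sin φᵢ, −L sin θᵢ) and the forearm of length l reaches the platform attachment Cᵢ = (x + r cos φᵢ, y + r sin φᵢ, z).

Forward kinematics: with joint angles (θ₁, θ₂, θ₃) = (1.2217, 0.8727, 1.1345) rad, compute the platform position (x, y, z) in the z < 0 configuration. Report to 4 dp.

φ1=0.0°: virtual centre (0.1910, 0.0000, -0.1128), radius l
O2 = (0.2271·cos120.0°, 0.2271·sin120.0°, -0.0919) = (-0.1136, 0.1967, -0.0919)
O3 = (0.2007·cos240.0°, 0.2007·sin240.0°, -0.1088) = (-0.1004, -0.1738, -0.1088)
subtract pairs → two planes through P
linear system: -0.6092x+0.3934y = 0.0108−0.0417z; -0.5828x+-0.3476y = 0.0029−0.0080z
det = 0.4411;  x = -0.0111+0.0400z,  y = 0.0103+-0.0440z
into |P−O₁|² = l²: 1.0035z² + 0.2085z + -0.1063 = 0;  Δ = 0.4702;  z = -0.4455 or 0.2378 → z<0 root = -0.4455
x = -0.0289, y = 0.0299

(-0.0289, 0.0299, -0.4455)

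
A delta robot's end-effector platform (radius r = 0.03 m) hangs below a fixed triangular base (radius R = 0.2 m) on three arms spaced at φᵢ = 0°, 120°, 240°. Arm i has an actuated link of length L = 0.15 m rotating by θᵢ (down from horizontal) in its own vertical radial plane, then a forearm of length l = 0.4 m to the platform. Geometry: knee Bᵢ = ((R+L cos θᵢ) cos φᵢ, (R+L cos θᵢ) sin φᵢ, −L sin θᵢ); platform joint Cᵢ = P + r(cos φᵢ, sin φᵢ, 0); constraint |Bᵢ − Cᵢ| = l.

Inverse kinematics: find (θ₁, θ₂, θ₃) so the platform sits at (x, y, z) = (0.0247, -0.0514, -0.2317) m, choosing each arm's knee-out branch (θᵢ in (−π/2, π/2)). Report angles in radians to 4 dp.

rotate P by −φ1: (0.0247, -0.0514, -0.2317)
  e−x'=0.1453;  (l²−L²−(e−x')²−y'²−z²)/2L = 0.2002
  γ=atan2(-0.2317,0.1453)=-1.0107;  ψ=arccos(0.7320)=0.7495;  θ1=γ+ψ≈-0.2612
φ2=120.0° → target in arm frame (-0.0569, 0.0043)
  A cos θ + B sin θ = C:  0.2269·cos θ + -0.2317·sin θ = 0.1078
  √(A²+B²)=0.3243;  θ2 = -0.7959+1.2320 ≈ 0.4361
φ3=240.0° → target in arm frame (0.0322, 0.0471)
  A cos θ + B sin θ = C:  0.1378·cos θ + -0.2317·sin θ = 0.2087
  √(A²+B²)=0.2696;  θ3 = -1.0341+0.6857 ≈ -0.3484

θ₁ = -0.2612, θ₂ = 0.4361, θ₃ = -0.3484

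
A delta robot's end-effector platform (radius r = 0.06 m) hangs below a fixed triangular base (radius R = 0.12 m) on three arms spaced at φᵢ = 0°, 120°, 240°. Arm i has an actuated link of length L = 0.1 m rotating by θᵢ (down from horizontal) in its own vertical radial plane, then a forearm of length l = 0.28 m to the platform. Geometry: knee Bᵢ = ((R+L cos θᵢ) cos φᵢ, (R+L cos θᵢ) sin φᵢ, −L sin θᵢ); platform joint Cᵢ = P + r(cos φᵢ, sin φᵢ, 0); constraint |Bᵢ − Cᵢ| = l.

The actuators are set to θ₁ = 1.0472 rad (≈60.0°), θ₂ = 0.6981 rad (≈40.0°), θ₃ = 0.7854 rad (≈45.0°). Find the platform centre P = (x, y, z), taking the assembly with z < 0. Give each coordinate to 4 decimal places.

arm 1 at φ=0.0°: (R−r)+L cos θ1 = 0.1100;  centre 1 = (0.1100, 0.0000, -0.0866)
arm 2 at φ=120.0°: (R−r)+L cos θ2 = 0.1366;  centre 2 = (-0.0683, 0.1183, -0.0643)
φ3=240.0°: virtual centre (-0.0654, -0.1132, -0.0707), radius l
|centre ₂|²−|centre ₁|² = 0.0032;  |centre ₃|²−|centre ₁|² = 0.0025
[-0.3566 0.2366 0.0447]·P = 0.0032;  [-0.3507 -0.2264 0.0318]·P = 0.0025
Cramer: x(z) = -0.0080+0.1077z;  y(z) = 0.0014-0.0264z
sphere 1 gives Az²+Bz+C=0 with A=1.0123, B=0.1477, C=-0.0570;  B²−4AC=0.2525;  roots -0.3212, 0.1752;  negative root z = -0.3212
x = -0.0426, y = 0.0099

(-0.0426, 0.0099, -0.3212)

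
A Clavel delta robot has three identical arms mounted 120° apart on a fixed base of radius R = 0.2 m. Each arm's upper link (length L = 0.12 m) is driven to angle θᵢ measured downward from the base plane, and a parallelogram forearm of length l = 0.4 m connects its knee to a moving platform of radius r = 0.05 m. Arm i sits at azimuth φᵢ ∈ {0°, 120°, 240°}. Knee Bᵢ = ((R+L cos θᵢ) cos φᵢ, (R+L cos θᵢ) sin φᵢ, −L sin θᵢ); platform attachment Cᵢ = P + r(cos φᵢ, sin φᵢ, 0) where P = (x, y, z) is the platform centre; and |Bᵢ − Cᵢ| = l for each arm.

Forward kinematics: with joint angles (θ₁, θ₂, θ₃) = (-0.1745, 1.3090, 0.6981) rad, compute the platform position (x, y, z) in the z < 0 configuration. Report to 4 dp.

(0.1378, -0.0734, -0.3501)

centre 1 = (0.2682·cos0.0°, 0.2682·sin0.0°, 0.0208) = (0.2682, 0.0000, 0.0208)
φ2=120.0°: virtual centre (-0.0905, 0.1568, -0.1159), radius l
φ3=240.0°: virtual centre (-0.1210, -0.2095, -0.0771), radius l
eliminate P² terms by subtracting sphere 1 from 2 and 3
plane₁₂: -0.7174x+0.3136y+-0.2735z = -0.0261
Cramer: x(z) = 0.0246-0.3232z;  y(z) = -0.0270+0.1327z
sphere 1 gives Az²+Bz+C=0 with A=1.1221, B=0.1086, C=-0.0995;  B²−4AC=0.4585;  roots -0.3501, 0.2533;  negative root z = -0.3501
x = 0.1378, y = -0.0734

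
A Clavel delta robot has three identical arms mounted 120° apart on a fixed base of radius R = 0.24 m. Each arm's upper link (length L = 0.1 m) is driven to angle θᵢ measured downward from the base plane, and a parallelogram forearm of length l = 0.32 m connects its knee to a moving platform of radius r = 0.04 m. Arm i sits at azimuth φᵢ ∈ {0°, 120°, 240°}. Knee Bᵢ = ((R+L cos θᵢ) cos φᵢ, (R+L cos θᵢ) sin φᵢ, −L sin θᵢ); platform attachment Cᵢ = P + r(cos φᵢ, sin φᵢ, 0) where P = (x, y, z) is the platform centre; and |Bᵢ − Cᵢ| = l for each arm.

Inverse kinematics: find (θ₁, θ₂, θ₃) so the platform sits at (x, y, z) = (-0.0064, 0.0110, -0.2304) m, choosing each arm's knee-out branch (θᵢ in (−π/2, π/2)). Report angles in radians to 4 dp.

φ1=0.0° → target in arm frame (-0.0064, 0.0110)
  A cos θ + B sin θ = C:  0.2064·cos θ + -0.2304·sin θ = -0.0170
  θ1 = atan2(B,A) + arccos(C/0.3093) = 0.7856
arm 2 (φ=120.0°): x'=0.0127, y'=0.0000
  A=0.1873, B=-0.2304, C=(l²−L²−A²−y'²−z²)/(2L)=0.0212
  θ2 = atan2(B,A) + arccos(C/0.2969) = 0.6110
rotate P by −φ3: (-0.0063, -0.0110, -0.2304)
  e−x'=0.2063;  (l²−L²−(e−x')²−y'²−z²)/2L = -0.0169
  √(A²+B²)=0.3093;  θ3 = -0.8405+1.6254 ≈ 0.7849

θ₁ = 0.7856, θ₂ = 0.6110, θ₃ = 0.7849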